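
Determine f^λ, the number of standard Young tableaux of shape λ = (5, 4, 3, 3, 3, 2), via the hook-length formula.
# SYT of shape (5, 4, 3, 3, 3, 2) = 53209728

Hook-length formula: f^λ = n! / Π hook(c), product over all cells c of the Young diagram. For λ = (5, 4, 3, 3, 3, 2), n = 20 boxes. Hook lengths by row (left-to-right, top-to-bottom): [10, 9, 7, 3, 1]; [8, 7, 5, 1]; [6, 5, 3]; [5, 4, 2]; [4, 3, 1]; [2, 1]. Product of hooks = 45722880000. So f^λ = 20! / 45722880000 = 2432902008176640000 / 45722880000 = 53209728.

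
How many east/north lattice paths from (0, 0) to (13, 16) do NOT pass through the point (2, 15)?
Number of paths = 67862283

Total paths from (0, 0) to (13, 16): C(29, 13) = 67863915. Paths through (2, 15): (paths (0, 0) → (2, 15)) × (paths (2, 15) → (13, 16)) = C(17, 2) · C(12, 11) = 136 · 12 = 1632. Avoidance count = 67863915 − 1632 = 67862283.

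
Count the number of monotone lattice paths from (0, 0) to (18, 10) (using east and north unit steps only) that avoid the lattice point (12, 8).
Number of paths = 9595950

Total paths from (0, 0) to (18, 10): C(28, 18) = 13123110. Paths through (12, 8): (paths (0, 0) → (12, 8)) × (paths (12, 8) → (18, 10)) = C(20, 12) · C(8, 6) = 125970 · 28 = 3527160. Avoidance count = 13123110 − 3527160 = 9595950.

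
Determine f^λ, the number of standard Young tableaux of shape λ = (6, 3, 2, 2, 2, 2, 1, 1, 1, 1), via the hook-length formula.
# SYT of shape (6, 3, 2, 2, 2, 2, 1, 1, 1, 1) = 98760480

Hook-length formula: f^λ = n! / Π hook(c), product over all cells c of the Young diagram. For λ = (6, 3, 2, 2, 2, 2, 1, 1, 1, 1), n = 21 boxes. Hook lengths by row (left-to-right, top-to-bottom): [15, 10, 5, 3, 2, 1]; [11, 6, 1]; [9, 4]; [8, 3]; [7, 2]; [6, 1]; [4]; [3]; [2]; [1]. Product of hooks = 517321728000. So f^λ = 21! / 517321728000 = 51090942171709440000 / 517321728000 = 98760480.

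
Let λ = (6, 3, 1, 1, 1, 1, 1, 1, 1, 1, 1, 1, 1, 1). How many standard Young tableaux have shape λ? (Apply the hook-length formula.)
# SYT of shape (6, 3, 1, 1, 1, 1, 1, 1, 1, 1, 1, 1, 1, 1) = 1039584

Hook-length formula: f^λ = n! / Π hook(c), product over all cells c of the Young diagram. For λ = (6, 3, 1, 1, 1, 1, 1, 1, 1, 1, 1, 1, 1, 1), n = 21 boxes. Hook lengths by row (left-to-right, top-to-bottom): [19, 6, 5, 3, 2, 1]; [15, 2, 1]; [12]; [11]; [10]; [9]; [8]; [7]; [6]; [5]; [4]; [3]; [2]; [1]. Product of hooks = 49145564160000. So f^λ = 21! / 49145564160000 = 51090942171709440000 / 49145564160000 = 1039584.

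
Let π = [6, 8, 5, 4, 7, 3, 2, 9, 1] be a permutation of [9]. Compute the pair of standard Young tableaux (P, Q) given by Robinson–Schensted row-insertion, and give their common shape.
P = [1, 7, 9] / [2, 8] / [3] / [4] / [5] / [6];  Q = [1, 2, 8] / [3, 5] / [4] / [6] / [7] / [9];  common shape = (3, 2, 1, 1, 1, 1)

Row-insert the values π_1, π_2, … into P one at a time, bumping the leftmost entry strictly greater than the inserted value down to the next row. The recording tableau Q records, in position (i, j), the step at which that cell was added to P.
  Insert 6 (step 1): P = [6];  Q = [1]
  Insert 8 (step 2): P = [6, 8];  Q = [1, 2]
  Insert 5 (step 3): P = [5, 8] / [6];  Q = [1, 2] / [3]
  Insert 4 (step 4): P = [4, 8] / [5] / [6];  Q = [1, 2] / [3] / [4]
  Insert 7 (step 5): P = [4, 7] / [5, 8] / [6];  Q = [1, 2] / [3, 5] / [4]
  Insert 3 (step 6): P = [3, 7] / [4, 8] / [5] / [6];  Q = [1, 2] / [3, 5] / [4] / [6]
  Insert 2 (step 7): P = [2, 7] / [3, 8] / [4] / [5] / [6];  Q = [1, 2] / [3, 5] / [4] / [6] / [7]
  Insert 9 (step 8): P = [2, 7, 9] / [3, 8] / [4] / [5] / [6];  Q = [1, 2, 8] / [3, 5] / [4] / [6] / [7]
  Insert 1 (step 9): P = [1, 7, 9] / [2, 8] / [3] / [4] / [5] / [6];  Q = [1, 2, 8] / [3, 5] / [4] / [6] / [7] / [9]
Final shape: (3, 2, 1, 1, 1, 1).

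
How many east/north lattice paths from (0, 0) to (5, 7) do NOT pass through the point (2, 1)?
Number of paths = 540

Total paths from (0, 0) to (5, 7): C(12, 5) = 792. Paths through (2, 1): (paths (0, 0) → (2, 1)) × (paths (2, 1) → (5, 7)) = C(3, 2) · C(9, 3) = 3 · 84 = 252. Avoidance count = 792 − 252 = 540.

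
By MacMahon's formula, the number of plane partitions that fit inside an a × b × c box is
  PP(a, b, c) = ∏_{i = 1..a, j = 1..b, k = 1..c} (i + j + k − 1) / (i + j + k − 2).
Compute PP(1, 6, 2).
PP(1, 6, 2) = 28

Evaluate the triple product over i = 1..1, j = 1..6, k = 1..2. The factors are (2/1) · (3/2) · (3/2) · (4/3) · (4/3) · (5/4) · (5/4) · (6/5) · … (12 factors total). The numerators and denominators telescope so the product is an integer; carrying out the multiplication exactly gives PP(1, 6, 2) = 28.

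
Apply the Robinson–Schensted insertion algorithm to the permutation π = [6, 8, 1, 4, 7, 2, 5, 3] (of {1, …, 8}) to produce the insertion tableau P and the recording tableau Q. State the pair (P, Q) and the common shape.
P = [1, 2, 3] / [4, 5] / [6, 7] / [8];  Q = [1, 2, 5] / [3, 4] / [6, 7] / [8];  common shape = (3, 2, 2, 1)

Row-insert the values π_1, π_2, … into P one at a time, bumping the leftmost entry strictly greater than the inserted value down to the next row. The recording tableau Q records, in position (i, j), the step at which that cell was added to P.
  Insert 6 (step 1): P = [6];  Q = [1]
  Insert 8 (step 2): P = [6, 8];  Q = [1, 2]
  Insert 1 (step 3): P = [1, 8] / [6];  Q = [1, 2] / [3]
  Insert 4 (step 4): P = [1, 4] / [6, 8];  Q = [1, 2] / [3, 4]
  Insert 7 (step 5): P = [1, 4, 7] / [6, 8];  Q = [1, 2, 5] / [3, 4]
  Insert 2 (step 6): P = [1, 2, 7] / [4, 8] / [6];  Q = [1, 2, 5] / [3, 4] / [6]
  Insert 5 (step 7): P = [1, 2, 5] / [4, 7] / [6, 8];  Q = [1, 2, 5] / [3, 4] / [6, 7]
  Insert 3 (step 8): P = [1, 2, 3] / [4, 5] / [6, 7] / [8];  Q = [1, 2, 5] / [3, 4] / [6, 7] / [8]
Final shape: (3, 2, 2, 1).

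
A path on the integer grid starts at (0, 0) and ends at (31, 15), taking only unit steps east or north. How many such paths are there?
Number of paths = 511738760544

A monotone lattice path from (0, 0) to (31, 15) consists of 31 east steps and 15 north steps in some order, so it is determined by which 31 of the 46 steps are east. The count is C(46, 31) = 511738760544.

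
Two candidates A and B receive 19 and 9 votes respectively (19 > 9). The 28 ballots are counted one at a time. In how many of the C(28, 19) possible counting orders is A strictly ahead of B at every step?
Strict-lead orderings = 2466750

Total orderings of the 28 votes with 19 for A: C(28, 19) = 6906900. By the Bertrand ballot formula (Cycle Lemma / reflection principle), the number of orderings in which A is strictly ahead of B throughout is (p − q)/(p + q) · C(p + q, p) = (19 − 9)/(19 + 9) · 6906900 = 2466750.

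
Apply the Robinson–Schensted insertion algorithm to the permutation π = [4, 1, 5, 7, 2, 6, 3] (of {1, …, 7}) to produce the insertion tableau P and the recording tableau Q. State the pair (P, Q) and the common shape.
P = [1, 2, 3] / [4, 5, 6] / [7];  Q = [1, 3, 4] / [2, 5, 6] / [7];  common shape = (3, 3, 1)

Row-insert the values π_1, π_2, … into P one at a time, bumping the leftmost entry strictly greater than the inserted value down to the next row. The recording tableau Q records, in position (i, j), the step at which that cell was added to P.
  Insert 4 (step 1): P = [4];  Q = [1]
  Insert 1 (step 2): P = [1] / [4];  Q = [1] / [2]
  Insert 5 (step 3): P = [1, 5] / [4];  Q = [1, 3] / [2]
  Insert 7 (step 4): P = [1, 5, 7] / [4];  Q = [1, 3, 4] / [2]
  Insert 2 (step 5): P = [1, 2, 7] / [4, 5];  Q = [1, 3, 4] / [2, 5]
  Insert 6 (step 6): P = [1, 2, 6] / [4, 5, 7];  Q = [1, 3, 4] / [2, 5, 6]
  Insert 3 (step 7): P = [1, 2, 3] / [4, 5, 6] / [7];  Q = [1, 3, 4] / [2, 5, 6] / [7]
Final shape: (3, 3, 1).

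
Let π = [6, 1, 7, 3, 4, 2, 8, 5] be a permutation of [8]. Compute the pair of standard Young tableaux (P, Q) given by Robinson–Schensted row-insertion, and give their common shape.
P = [1, 2, 4, 5] / [3, 7, 8] / [6];  Q = [1, 3, 5, 7] / [2, 4, 8] / [6];  common shape = (4, 3, 1)

Row-insert the values π_1, π_2, … into P one at a time, bumping the leftmost entry strictly greater than the inserted value down to the next row. The recording tableau Q records, in position (i, j), the step at which that cell was added to P.
  Insert 6 (step 1): P = [6];  Q = [1]
  Insert 1 (step 2): P = [1] / [6];  Q = [1] / [2]
  Insert 7 (step 3): P = [1, 7] / [6];  Q = [1, 3] / [2]
  Insert 3 (step 4): P = [1, 3] / [6, 7];  Q = [1, 3] / [2, 4]
  Insert 4 (step 5): P = [1, 3, 4] / [6, 7];  Q = [1, 3, 5] / [2, 4]
  Insert 2 (step 6): P = [1, 2, 4] / [3, 7] / [6];  Q = [1, 3, 5] / [2, 4] / [6]
  Insert 8 (step 7): P = [1, 2, 4, 8] / [3, 7] / [6];  Q = [1, 3, 5, 7] / [2, 4] / [6]
  Insert 5 (step 8): P = [1, 2, 4, 5] / [3, 7, 8] / [6];  Q = [1, 3, 5, 7] / [2, 4, 8] / [6]
Final shape: (4, 3, 1).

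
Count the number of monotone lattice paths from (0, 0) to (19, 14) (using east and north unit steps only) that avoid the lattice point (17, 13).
Number of paths = 459529650

Total paths from (0, 0) to (19, 14): C(33, 19) = 818809200. Paths through (17, 13): (paths (0, 0) → (17, 13)) × (paths (17, 13) → (19, 14)) = C(30, 17) · C(3, 2) = 119759850 · 3 = 359279550. Avoidance count = 818809200 − 359279550 = 459529650.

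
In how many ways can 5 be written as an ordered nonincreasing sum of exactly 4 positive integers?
p(5, 4 parts) = 1

Partitions of n into exactly k parts ↔ partitions of n − k into at most k parts (subtract 1 from each part). For n = 5, k = 4, the partitions are: 2+1+1+1. Count = 1.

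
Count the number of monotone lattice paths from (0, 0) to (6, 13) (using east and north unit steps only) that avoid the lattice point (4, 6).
Number of paths = 19572

Total paths from (0, 0) to (6, 13): C(19, 6) = 27132. Paths through (4, 6): (paths (0, 0) → (4, 6)) × (paths (4, 6) → (6, 13)) = C(10, 4) · C(9, 2) = 210 · 36 = 7560. Avoidance count = 27132 − 7560 = 19572.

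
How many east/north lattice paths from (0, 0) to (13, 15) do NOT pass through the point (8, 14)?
Number of paths = 35523540

Total paths from (0, 0) to (13, 15): C(28, 13) = 37442160. Paths through (8, 14): (paths (0, 0) → (8, 14)) × (paths (8, 14) → (13, 15)) = C(22, 8) · C(6, 5) = 319770 · 6 = 1918620. Avoidance count = 37442160 − 1918620 = 35523540.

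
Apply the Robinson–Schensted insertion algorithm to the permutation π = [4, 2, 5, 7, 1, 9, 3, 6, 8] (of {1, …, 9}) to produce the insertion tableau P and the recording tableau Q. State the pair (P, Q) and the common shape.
P = [1, 3, 6, 8] / [2, 5, 7, 9] / [4];  Q = [1, 3, 4, 6] / [2, 7, 8, 9] / [5];  common shape = (4, 4, 1)

Row-insert the values π_1, π_2, … into P one at a time, bumping the leftmost entry strictly greater than the inserted value down to the next row. The recording tableau Q records, in position (i, j), the step at which that cell was added to P.
  Insert 4 (step 1): P = [4];  Q = [1]
  Insert 2 (step 2): P = [2] / [4];  Q = [1] / [2]
  Insert 5 (step 3): P = [2, 5] / [4];  Q = [1, 3] / [2]
  Insert 7 (step 4): P = [2, 5, 7] / [4];  Q = [1, 3, 4] / [2]
  Insert 1 (step 5): P = [1, 5, 7] / [2] / [4];  Q = [1, 3, 4] / [2] / [5]
  Insert 9 (step 6): P = [1, 5, 7, 9] / [2] / [4];  Q = [1, 3, 4, 6] / [2] / [5]
  Insert 3 (step 7): P = [1, 3, 7, 9] / [2, 5] / [4];  Q = [1, 3, 4, 6] / [2, 7] / [5]
  Insert 6 (step 8): P = [1, 3, 6, 9] / [2, 5, 7] / [4];  Q = [1, 3, 4, 6] / [2, 7, 8] / [5]
  Insert 8 (step 9): P = [1, 3, 6, 8] / [2, 5, 7, 9] / [4];  Q = [1, 3, 4, 6] / [2, 7, 8, 9] / [5]
Final shape: (4, 4, 1).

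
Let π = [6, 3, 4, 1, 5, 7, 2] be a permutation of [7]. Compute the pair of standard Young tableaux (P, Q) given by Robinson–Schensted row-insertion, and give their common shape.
P = [1, 2, 5, 7] / [3, 4] / [6];  Q = [1, 3, 5, 6] / [2, 7] / [4];  common shape = (4, 2, 1)

Row-insert the values π_1, π_2, … into P one at a time, bumping the leftmost entry strictly greater than the inserted value down to the next row. The recording tableau Q records, in position (i, j), the step at which that cell was added to P.
  Insert 6 (step 1): P = [6];  Q = [1]
  Insert 3 (step 2): P = [3] / [6];  Q = [1] / [2]
  Insert 4 (step 3): P = [3, 4] / [6];  Q = [1, 3] / [2]
  Insert 1 (step 4): P = [1, 4] / [3] / [6];  Q = [1, 3] / [2] / [4]
  Insert 5 (step 5): P = [1, 4, 5] / [3] / [6];  Q = [1, 3, 5] / [2] / [4]
  Insert 7 (step 6): P = [1, 4, 5, 7] / [3] / [6];  Q = [1, 3, 5, 6] / [2] / [4]
  Insert 2 (step 7): P = [1, 2, 5, 7] / [3, 4] / [6];  Q = [1, 3, 5, 6] / [2, 7] / [4]
Final shape: (4, 2, 1).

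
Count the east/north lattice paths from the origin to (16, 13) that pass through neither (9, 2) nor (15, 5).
Number of paths = 66015639

Inclusion–exclusion. Total paths: C(29, 16) = 67863915. Through P₁: C(11, 9)·C(18, 7) = 1750320. Through P₂: C(20, 15)·C(9, 1) = 139536. Since P₁ is strictly southwest of P₂, a monotone path through both must visit P₁ then P₂; paths through both = C(11, 9)·C(9, 6)·C(9, 1) = 41580. Avoid both = 67863915 − 1750320 − 139536 + 41580 = 66015639.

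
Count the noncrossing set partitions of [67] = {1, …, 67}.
C_67 = 22033725021956517463358552614056949950

These noncrossing partitions are counted by the Catalan number C_n = (1/(n + 1)) · C(2n, n). For n = 67: C_67 = (1/68) · C(134, 67) = 1498293301493043187508381577755872596600/68 = 22033725021956517463358552614056949950.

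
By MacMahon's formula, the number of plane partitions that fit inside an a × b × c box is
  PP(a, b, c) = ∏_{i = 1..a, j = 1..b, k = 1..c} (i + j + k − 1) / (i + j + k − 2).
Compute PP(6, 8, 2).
PP(6, 8, 2) = 2147145

Evaluate the triple product over i = 1..6, j = 1..8, k = 1..2. The factors are (2/1) · (3/2) · (3/2) · (4/3) · (4/3) · (5/4) · (5/4) · (6/5) · … (96 factors total). The numerators and denominators telescope so the product is an integer; carrying out the multiplication exactly gives PP(6, 8, 2) = 2147145.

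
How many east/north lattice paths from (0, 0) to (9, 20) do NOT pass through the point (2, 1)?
Number of paths = 8041605

Total paths from (0, 0) to (9, 20): C(29, 9) = 10015005. Paths through (2, 1): (paths (0, 0) → (2, 1)) × (paths (2, 1) → (9, 20)) = C(3, 2) · C(26, 7) = 3 · 657800 = 1973400. Avoidance count = 10015005 − 1973400 = 8041605.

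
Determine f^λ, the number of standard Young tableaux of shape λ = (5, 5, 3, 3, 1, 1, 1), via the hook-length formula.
# SYT of shape (5, 5, 3, 3, 1, 1, 1) = 24186240

Hook-length formula: f^λ = n! / Π hook(c), product over all cells c of the Young diagram. For λ = (5, 5, 3, 3, 1, 1, 1), n = 19 boxes. Hook lengths by row (left-to-right, top-to-bottom): [11, 7, 6, 3, 2]; [10, 6, 5, 2, 1]; [7, 3, 2]; [6, 2, 1]; [3]; [2]; [1]. Product of hooks = 5029516800. So f^λ = 19! / 5029516800 = 121645100408832000 / 5029516800 = 24186240.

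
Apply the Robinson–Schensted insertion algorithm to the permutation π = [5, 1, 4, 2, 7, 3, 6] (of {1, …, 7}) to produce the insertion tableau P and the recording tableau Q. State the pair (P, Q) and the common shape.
P = [1, 2, 3, 6] / [4, 7] / [5];  Q = [1, 3, 5, 7] / [2, 6] / [4];  common shape = (4, 2, 1)

Row-insert the values π_1, π_2, … into P one at a time, bumping the leftmost entry strictly greater than the inserted value down to the next row. The recording tableau Q records, in position (i, j), the step at which that cell was added to P.
  Insert 5 (step 1): P = [5];  Q = [1]
  Insert 1 (step 2): P = [1] / [5];  Q = [1] / [2]
  Insert 4 (step 3): P = [1, 4] / [5];  Q = [1, 3] / [2]
  Insert 2 (step 4): P = [1, 2] / [4] / [5];  Q = [1, 3] / [2] / [4]
  Insert 7 (step 5): P = [1, 2, 7] / [4] / [5];  Q = [1, 3, 5] / [2] / [4]
  Insert 3 (step 6): P = [1, 2, 3] / [4, 7] / [5];  Q = [1, 3, 5] / [2, 6] / [4]
  Insert 6 (step 7): P = [1, 2, 3, 6] / [4, 7] / [5];  Q = [1, 3, 5, 7] / [2, 6] / [4]
Final shape: (4, 2, 1).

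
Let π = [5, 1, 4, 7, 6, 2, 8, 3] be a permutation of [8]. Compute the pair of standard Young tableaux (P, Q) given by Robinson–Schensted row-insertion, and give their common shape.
P = [1, 2, 3, 8] / [4, 6] / [5, 7];  Q = [1, 3, 4, 7] / [2, 5] / [6, 8];  common shape = (4, 2, 2)

Row-insert the values π_1, π_2, … into P one at a time, bumping the leftmost entry strictly greater than the inserted value down to the next row. The recording tableau Q records, in position (i, j), the step at which that cell was added to P.
  Insert 5 (step 1): P = [5];  Q = [1]
  Insert 1 (step 2): P = [1] / [5];  Q = [1] / [2]
  Insert 4 (step 3): P = [1, 4] / [5];  Q = [1, 3] / [2]
  Insert 7 (step 4): P = [1, 4, 7] / [5];  Q = [1, 3, 4] / [2]
  Insert 6 (step 5): P = [1, 4, 6] / [5, 7];  Q = [1, 3, 4] / [2, 5]
  Insert 2 (step 6): P = [1, 2, 6] / [4, 7] / [5];  Q = [1, 3, 4] / [2, 5] / [6]
  Insert 8 (step 7): P = [1, 2, 6, 8] / [4, 7] / [5];  Q = [1, 3, 4, 7] / [2, 5] / [6]
  Insert 3 (step 8): P = [1, 2, 3, 8] / [4, 6] / [5, 7];  Q = [1, 3, 4, 7] / [2, 5] / [6, 8]
Final shape: (4, 2, 2).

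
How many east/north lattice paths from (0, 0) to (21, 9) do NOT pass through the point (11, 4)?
Number of paths = 10208055

Total paths from (0, 0) to (21, 9): C(30, 21) = 14307150. Paths through (11, 4): (paths (0, 0) → (11, 4)) × (paths (11, 4) → (21, 9)) = C(15, 11) · C(15, 10) = 1365 · 3003 = 4099095. Avoidance count = 14307150 − 4099095 = 10208055.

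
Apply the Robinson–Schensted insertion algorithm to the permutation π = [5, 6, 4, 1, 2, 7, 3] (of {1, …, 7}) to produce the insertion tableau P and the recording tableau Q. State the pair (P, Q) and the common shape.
P = [1, 2, 3] / [4, 6, 7] / [5];  Q = [1, 2, 6] / [3, 5, 7] / [4];  common shape = (3, 3, 1)

Row-insert the values π_1, π_2, … into P one at a time, bumping the leftmost entry strictly greater than the inserted value down to the next row. The recording tableau Q records, in position (i, j), the step at which that cell was added to P.
  Insert 5 (step 1): P = [5];  Q = [1]
  Insert 6 (step 2): P = [5, 6];  Q = [1, 2]
  Insert 4 (step 3): P = [4, 6] / [5];  Q = [1, 2] / [3]
  Insert 1 (step 4): P = [1, 6] / [4] / [5];  Q = [1, 2] / [3] / [4]
  Insert 2 (step 5): P = [1, 2] / [4, 6] / [5];  Q = [1, 2] / [3, 5] / [4]
  Insert 7 (step 6): P = [1, 2, 7] / [4, 6] / [5];  Q = [1, 2, 6] / [3, 5] / [4]
  Insert 3 (step 7): P = [1, 2, 3] / [4, 6, 7] / [5];  Q = [1, 2, 6] / [3, 5, 7] / [4]
Final shape: (3, 3, 1).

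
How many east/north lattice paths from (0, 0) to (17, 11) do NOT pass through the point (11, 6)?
Number of paths = 15756468

Total paths from (0, 0) to (17, 11): C(28, 17) = 21474180. Paths through (11, 6): (paths (0, 0) → (11, 6)) × (paths (11, 6) → (17, 11)) = C(17, 11) · C(11, 6) = 12376 · 462 = 5717712. Avoidance count = 21474180 − 5717712 = 15756468.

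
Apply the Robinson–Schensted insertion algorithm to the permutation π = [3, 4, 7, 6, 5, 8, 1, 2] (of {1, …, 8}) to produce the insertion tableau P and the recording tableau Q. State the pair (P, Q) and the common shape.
P = [1, 2, 5, 8] / [3, 4] / [6] / [7];  Q = [1, 2, 3, 6] / [4, 8] / [5] / [7];  common shape = (4, 2, 1, 1)

Row-insert the values π_1, π_2, … into P one at a time, bumping the leftmost entry strictly greater than the inserted value down to the next row. The recording tableau Q records, in position (i, j), the step at which that cell was added to P.
  Insert 3 (step 1): P = [3];  Q = [1]
  Insert 4 (step 2): P = [3, 4];  Q = [1, 2]
  Insert 7 (step 3): P = [3, 4, 7];  Q = [1, 2, 3]
  Insert 6 (step 4): P = [3, 4, 6] / [7];  Q = [1, 2, 3] / [4]
  Insert 5 (step 5): P = [3, 4, 5] / [6] / [7];  Q = [1, 2, 3] / [4] / [5]
  Insert 8 (step 6): P = [3, 4, 5, 8] / [6] / [7];  Q = [1, 2, 3, 6] / [4] / [5]
  Insert 1 (step 7): P = [1, 4, 5, 8] / [3] / [6] / [7];  Q = [1, 2, 3, 6] / [4] / [5] / [7]
  Insert 2 (step 8): P = [1, 2, 5, 8] / [3, 4] / [6] / [7];  Q = [1, 2, 3, 6] / [4, 8] / [5] / [7]
Final shape: (4, 2, 1, 1).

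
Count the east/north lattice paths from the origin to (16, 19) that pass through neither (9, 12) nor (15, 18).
Number of paths = 1520027190

Inclusion–exclusion. Total paths: C(35, 16) = 4059928950. Through P₁: C(21, 9)·C(14, 7) = 1008767760. Through P₂: C(33, 15)·C(2, 1) = 2074316640. Since P₁ is strictly southwest of P₂, a monotone path through both must visit P₁ then P₂; paths through both = C(21, 9)·C(12, 6)·C(2, 1) = 543182640. Avoid both = 4059928950 − 1008767760 − 2074316640 + 543182640 = 1520027190.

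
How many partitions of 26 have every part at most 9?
p(26, parts ≤ 9) = 1549

Use the recurrence p(n, m) = p(n, m−1) + p(n−m, m): either the largest part is < m (count p(n, m−1)) or the largest part is exactly m (remove one copy of m, count p(n−m, m)). With p(0, ·) = 1 this gives p(26, parts ≤ 9) = 1549. (By conjugating Young diagrams, this also counts partitions of 26 into at most 9 parts.)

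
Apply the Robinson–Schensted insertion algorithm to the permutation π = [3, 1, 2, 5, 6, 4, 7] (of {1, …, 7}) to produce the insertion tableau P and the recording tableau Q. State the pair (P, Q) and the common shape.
P = [1, 2, 4, 6, 7] / [3, 5];  Q = [1, 3, 4, 5, 7] / [2, 6];  common shape = (5, 2)

Row-insert the values π_1, π_2, … into P one at a time, bumping the leftmost entry strictly greater than the inserted value down to the next row. The recording tableau Q records, in position (i, j), the step at which that cell was added to P.
  Insert 3 (step 1): P = [3];  Q = [1]
  Insert 1 (step 2): P = [1] / [3];  Q = [1] / [2]
  Insert 2 (step 3): P = [1, 2] / [3];  Q = [1, 3] / [2]
  Insert 5 (step 4): P = [1, 2, 5] / [3];  Q = [1, 3, 4] / [2]
  Insert 6 (step 5): P = [1, 2, 5, 6] / [3];  Q = [1, 3, 4, 5] / [2]
  Insert 4 (step 6): P = [1, 2, 4, 6] / [3, 5];  Q = [1, 3, 4, 5] / [2, 6]
  Insert 7 (step 7): P = [1, 2, 4, 6, 7] / [3, 5];  Q = [1, 3, 4, 5, 7] / [2, 6]
Final shape: (5, 2).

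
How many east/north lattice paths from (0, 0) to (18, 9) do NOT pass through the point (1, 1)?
Number of paths = 2523675

Total paths from (0, 0) to (18, 9): C(27, 18) = 4686825. Paths through (1, 1): (paths (0, 0) → (1, 1)) × (paths (1, 1) → (18, 9)) = C(2, 1) · C(25, 17) = 2 · 1081575 = 2163150. Avoidance count = 4686825 − 2163150 = 2523675.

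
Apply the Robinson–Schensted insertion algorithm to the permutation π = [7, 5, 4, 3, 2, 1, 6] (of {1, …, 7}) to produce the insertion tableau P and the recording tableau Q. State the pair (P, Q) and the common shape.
P = [1, 6] / [2] / [3] / [4] / [5] / [7];  Q = [1, 7] / [2] / [3] / [4] / [5] / [6];  common shape = (2, 1, 1, 1, 1, 1)

Row-insert the values π_1, π_2, … into P one at a time, bumping the leftmost entry strictly greater than the inserted value down to the next row. The recording tableau Q records, in position (i, j), the step at which that cell was added to P.
  Insert 7 (step 1): P = [7];  Q = [1]
  Insert 5 (step 2): P = [5] / [7];  Q = [1] / [2]
  Insert 4 (step 3): P = [4] / [5] / [7];  Q = [1] / [2] / [3]
  Insert 3 (step 4): P = [3] / [4] / [5] / [7];  Q = [1] / [2] / [3] / [4]
  Insert 2 (step 5): P = [2] / [3] / [4] / [5] / [7];  Q = [1] / [2] / [3] / [4] / [5]
  Insert 1 (step 6): P = [1] / [2] / [3] / [4] / [5] / [7];  Q = [1] / [2] / [3] / [4] / [5] / [6]
  Insert 6 (step 7): P = [1, 6] / [2] / [3] / [4] / [5] / [7];  Q = [1, 7] / [2] / [3] / [4] / [5] / [6]
Final shape: (2, 1, 1, 1, 1, 1).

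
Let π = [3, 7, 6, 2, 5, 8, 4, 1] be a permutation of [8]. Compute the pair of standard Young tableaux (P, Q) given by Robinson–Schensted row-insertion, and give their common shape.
P = [1, 4, 8] / [2, 5] / [3] / [6] / [7];  Q = [1, 2, 6] / [3, 5] / [4] / [7] / [8];  common shape = (3, 2, 1, 1, 1)

Row-insert the values π_1, π_2, … into P one at a time, bumping the leftmost entry strictly greater than the inserted value down to the next row. The recording tableau Q records, in position (i, j), the step at which that cell was added to P.
  Insert 3 (step 1): P = [3];  Q = [1]
  Insert 7 (step 2): P = [3, 7];  Q = [1, 2]
  Insert 6 (step 3): P = [3, 6] / [7];  Q = [1, 2] / [3]
  Insert 2 (step 4): P = [2, 6] / [3] / [7];  Q = [1, 2] / [3] / [4]
  Insert 5 (step 5): P = [2, 5] / [3, 6] / [7];  Q = [1, 2] / [3, 5] / [4]
  Insert 8 (step 6): P = [2, 5, 8] / [3, 6] / [7];  Q = [1, 2, 6] / [3, 5] / [4]
  Insert 4 (step 7): P = [2, 4, 8] / [3, 5] / [6] / [7];  Q = [1, 2, 6] / [3, 5] / [4] / [7]
  Insert 1 (step 8): P = [1, 4, 8] / [2, 5] / [3] / [6] / [7];  Q = [1, 2, 6] / [3, 5] / [4] / [7] / [8]
Final shape: (3, 2, 1, 1, 1).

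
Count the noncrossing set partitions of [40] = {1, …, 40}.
C_40 = 2622127042276492108820

These noncrossing partitions are counted by the Catalan number C_n = (1/(n + 1)) · C(2n, n). For n = 40: C_40 = (1/41) · C(80, 40) = 107507208733336176461620/41 = 2622127042276492108820.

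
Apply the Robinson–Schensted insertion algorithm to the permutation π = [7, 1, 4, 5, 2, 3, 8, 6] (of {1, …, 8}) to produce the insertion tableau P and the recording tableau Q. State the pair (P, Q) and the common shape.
P = [1, 2, 3, 6] / [4, 5, 8] / [7];  Q = [1, 3, 4, 7] / [2, 6, 8] / [5];  common shape = (4, 3, 1)

Row-insert the values π_1, π_2, … into P one at a time, bumping the leftmost entry strictly greater than the inserted value down to the next row. The recording tableau Q records, in position (i, j), the step at which that cell was added to P.
  Insert 7 (step 1): P = [7];  Q = [1]
  Insert 1 (step 2): P = [1] / [7];  Q = [1] / [2]
  Insert 4 (step 3): P = [1, 4] / [7];  Q = [1, 3] / [2]
  Insert 5 (step 4): P = [1, 4, 5] / [7];  Q = [1, 3, 4] / [2]
  Insert 2 (step 5): P = [1, 2, 5] / [4] / [7];  Q = [1, 3, 4] / [2] / [5]
  Insert 3 (step 6): P = [1, 2, 3] / [4, 5] / [7];  Q = [1, 3, 4] / [2, 6] / [5]
  Insert 8 (step 7): P = [1, 2, 3, 8] / [4, 5] / [7];  Q = [1, 3, 4, 7] / [2, 6] / [5]
  Insert 6 (step 8): P = [1, 2, 3, 6] / [4, 5, 8] / [7];  Q = [1, 3, 4, 7] / [2, 6, 8] / [5]
Final shape: (4, 3, 1).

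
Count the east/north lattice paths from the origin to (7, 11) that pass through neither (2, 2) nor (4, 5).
Number of paths = 14268

Inclusion–exclusion. Total paths: C(18, 7) = 31824. Through P₁: C(4, 2)·C(14, 5) = 12012. Through P₂: C(9, 4)·C(9, 3) = 10584. Since P₁ is strictly southwest of P₂, a monotone path through both must visit P₁ then P₂; paths through both = C(4, 2)·C(5, 2)·C(9, 3) = 5040. Avoid both = 31824 − 12012 − 10584 + 5040 = 14268.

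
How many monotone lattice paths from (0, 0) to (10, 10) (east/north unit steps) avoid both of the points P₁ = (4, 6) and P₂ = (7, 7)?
Number of paths = 88816

Inclusion–exclusion. Total paths: C(20, 10) = 184756. Through P₁: C(10, 4)·C(10, 6) = 44100. Through P₂: C(14, 7)·C(6, 3) = 68640. Since P₁ is strictly southwest of P₂, a monotone path through both must visit P₁ then P₂; paths through both = C(10, 4)·C(4, 3)·C(6, 3) = 16800. Avoid both = 184756 − 44100 − 68640 + 16800 = 88816.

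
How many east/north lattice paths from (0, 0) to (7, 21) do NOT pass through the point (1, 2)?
Number of paths = 652740

Total paths from (0, 0) to (7, 21): C(28, 7) = 1184040. Paths through (1, 2): (paths (0, 0) → (1, 2)) × (paths (1, 2) → (7, 21)) = C(3, 1) · C(25, 6) = 3 · 177100 = 531300. Avoidance count = 1184040 − 531300 = 652740.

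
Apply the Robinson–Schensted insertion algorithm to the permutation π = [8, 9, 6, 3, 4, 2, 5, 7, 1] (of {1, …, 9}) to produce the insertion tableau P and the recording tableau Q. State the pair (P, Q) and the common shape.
P = [1, 4, 5, 7] / [2, 9] / [3] / [6] / [8];  Q = [1, 2, 7, 8] / [3, 5] / [4] / [6] / [9];  common shape = (4, 2, 1, 1, 1)

Row-insert the values π_1, π_2, … into P one at a time, bumping the leftmost entry strictly greater than the inserted value down to the next row. The recording tableau Q records, in position (i, j), the step at which that cell was added to P.
  Insert 8 (step 1): P = [8];  Q = [1]
  Insert 9 (step 2): P = [8, 9];  Q = [1, 2]
  Insert 6 (step 3): P = [6, 9] / [8];  Q = [1, 2] / [3]
  Insert 3 (step 4): P = [3, 9] / [6] / [8];  Q = [1, 2] / [3] / [4]
  Insert 4 (step 5): P = [3, 4] / [6, 9] / [8];  Q = [1, 2] / [3, 5] / [4]
  Insert 2 (step 6): P = [2, 4] / [3, 9] / [6] / [8];  Q = [1, 2] / [3, 5] / [4] / [6]
  Insert 5 (step 7): P = [2, 4, 5] / [3, 9] / [6] / [8];  Q = [1, 2, 7] / [3, 5] / [4] / [6]
  Insert 7 (step 8): P = [2, 4, 5, 7] / [3, 9] / [6] / [8];  Q = [1, 2, 7, 8] / [3, 5] / [4] / [6]
  Insert 1 (step 9): P = [1, 4, 5, 7] / [2, 9] / [3] / [6] / [8];  Q = [1, 2, 7, 8] / [3, 5] / [4] / [6] / [9]
Final shape: (4, 2, 1, 1, 1).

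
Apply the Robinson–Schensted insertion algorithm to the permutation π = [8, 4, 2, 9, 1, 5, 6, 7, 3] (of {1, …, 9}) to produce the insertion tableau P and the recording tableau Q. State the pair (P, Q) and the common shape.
P = [1, 3, 6, 7] / [2, 5] / [4, 9] / [8];  Q = [1, 4, 7, 8] / [2, 6] / [3, 9] / [5];  common shape = (4, 2, 2, 1)

Row-insert the values π_1, π_2, … into P one at a time, bumping the leftmost entry strictly greater than the inserted value down to the next row. The recording tableau Q records, in position (i, j), the step at which that cell was added to P.
  Insert 8 (step 1): P = [8];  Q = [1]
  Insert 4 (step 2): P = [4] / [8];  Q = [1] / [2]
  Insert 2 (step 3): P = [2] / [4] / [8];  Q = [1] / [2] / [3]
  Insert 9 (step 4): P = [2, 9] / [4] / [8];  Q = [1, 4] / [2] / [3]
  Insert 1 (step 5): P = [1, 9] / [2] / [4] / [8];  Q = [1, 4] / [2] / [3] / [5]
  Insert 5 (step 6): P = [1, 5] / [2, 9] / [4] / [8];  Q = [1, 4] / [2, 6] / [3] / [5]
  Insert 6 (step 7): P = [1, 5, 6] / [2, 9] / [4] / [8];  Q = [1, 4, 7] / [2, 6] / [3] / [5]
  Insert 7 (step 8): P = [1, 5, 6, 7] / [2, 9] / [4] / [8];  Q = [1, 4, 7, 8] / [2, 6] / [3] / [5]
  Insert 3 (step 9): P = [1, 3, 6, 7] / [2, 5] / [4, 9] / [8];  Q = [1, 4, 7, 8] / [2, 6] / [3, 9] / [5]
Final shape: (4, 2, 2, 1).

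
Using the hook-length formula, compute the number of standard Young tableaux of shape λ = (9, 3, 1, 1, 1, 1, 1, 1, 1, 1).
# SYT of shape (9, 3, 1, 1, 1, 1, 1, 1, 1, 1) = 2939300

Hook-length formula: f^λ = n! / Π hook(c), product over all cells c of the Young diagram. For λ = (9, 3, 1, 1, 1, 1, 1, 1, 1, 1), n = 20 boxes. Hook lengths by row (left-to-right, top-to-bottom): [18, 9, 8, 6, 5, 4, 3, 2, 1]; [11, 2, 1]; [8]; [7]; [6]; [5]; [4]; [3]; [2]; [1]. Product of hooks = 827714764800. So f^λ = 20! / 827714764800 = 2432902008176640000 / 827714764800 = 2939300.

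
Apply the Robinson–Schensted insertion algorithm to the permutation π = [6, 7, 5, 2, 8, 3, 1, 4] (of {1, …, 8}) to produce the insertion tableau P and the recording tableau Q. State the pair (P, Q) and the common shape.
P = [1, 3, 4] / [2, 7, 8] / [5] / [6];  Q = [1, 2, 5] / [3, 6, 8] / [4] / [7];  common shape = (3, 3, 1, 1)

Row-insert the values π_1, π_2, … into P one at a time, bumping the leftmost entry strictly greater than the inserted value down to the next row. The recording tableau Q records, in position (i, j), the step at which that cell was added to P.
  Insert 6 (step 1): P = [6];  Q = [1]
  Insert 7 (step 2): P = [6, 7];  Q = [1, 2]
  Insert 5 (step 3): P = [5, 7] / [6];  Q = [1, 2] / [3]
  Insert 2 (step 4): P = [2, 7] / [5] / [6];  Q = [1, 2] / [3] / [4]
  Insert 8 (step 5): P = [2, 7, 8] / [5] / [6];  Q = [1, 2, 5] / [3] / [4]
  Insert 3 (step 6): P = [2, 3, 8] / [5, 7] / [6];  Q = [1, 2, 5] / [3, 6] / [4]
  Insert 1 (step 7): P = [1, 3, 8] / [2, 7] / [5] / [6];  Q = [1, 2, 5] / [3, 6] / [4] / [7]
  Insert 4 (step 8): P = [1, 3, 4] / [2, 7, 8] / [5] / [6];  Q = [1, 2, 5] / [3, 6, 8] / [4] / [7]
Final shape: (3, 3, 1, 1).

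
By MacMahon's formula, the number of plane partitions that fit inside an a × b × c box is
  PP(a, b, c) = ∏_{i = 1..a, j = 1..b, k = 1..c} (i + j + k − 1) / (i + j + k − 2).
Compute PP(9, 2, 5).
PP(9, 2, 5) = 1002001

Evaluate the triple product over i = 1..9, j = 1..2, k = 1..5. The factors are (2/1) · (3/2) · (4/3) · (5/4) · (6/5) · (3/2) · (4/3) · (5/4) · … (90 factors total). The numerators and denominators telescope so the product is an integer; carrying out the multiplication exactly gives PP(9, 2, 5) = 1002001.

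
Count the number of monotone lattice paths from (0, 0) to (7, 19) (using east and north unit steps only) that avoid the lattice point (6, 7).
Number of paths = 635492

Total paths from (0, 0) to (7, 19): C(26, 7) = 657800. Paths through (6, 7): (paths (0, 0) → (6, 7)) × (paths (6, 7) → (7, 19)) = C(13, 6) · C(13, 1) = 1716 · 13 = 22308. Avoidance count = 657800 − 22308 = 635492.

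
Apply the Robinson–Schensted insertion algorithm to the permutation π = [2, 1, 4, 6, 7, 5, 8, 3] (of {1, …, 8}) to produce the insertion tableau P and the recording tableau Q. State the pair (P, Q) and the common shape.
P = [1, 3, 5, 7, 8] / [2, 4] / [6];  Q = [1, 3, 4, 5, 7] / [2, 6] / [8];  common shape = (5, 2, 1)

Row-insert the values π_1, π_2, … into P one at a time, bumping the leftmost entry strictly greater than the inserted value down to the next row. The recording tableau Q records, in position (i, j), the step at which that cell was added to P.
  Insert 2 (step 1): P = [2];  Q = [1]
  Insert 1 (step 2): P = [1] / [2];  Q = [1] / [2]
  Insert 4 (step 3): P = [1, 4] / [2];  Q = [1, 3] / [2]
  Insert 6 (step 4): P = [1, 4, 6] / [2];  Q = [1, 3, 4] / [2]
  Insert 7 (step 5): P = [1, 4, 6, 7] / [2];  Q = [1, 3, 4, 5] / [2]
  Insert 5 (step 6): P = [1, 4, 5, 7] / [2, 6];  Q = [1, 3, 4, 5] / [2, 6]
  Insert 8 (step 7): P = [1, 4, 5, 7, 8] / [2, 6];  Q = [1, 3, 4, 5, 7] / [2, 6]
  Insert 3 (step 8): P = [1, 3, 5, 7, 8] / [2, 4] / [6];  Q = [1, 3, 4, 5, 7] / [2, 6] / [8]
Final shape: (5, 2, 1).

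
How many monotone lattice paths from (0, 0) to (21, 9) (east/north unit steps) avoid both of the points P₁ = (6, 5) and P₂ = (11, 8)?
Number of paths = 11969628

Inclusion–exclusion. Total paths: C(30, 21) = 14307150. Through P₁: C(11, 6)·C(19, 15) = 1790712. Through P₂: C(19, 11)·C(11, 10) = 831402. Since P₁ is strictly southwest of P₂, a monotone path through both must visit P₁ then P₂; paths through both = C(11, 6)·C(8, 5)·C(11, 10) = 284592. Avoid both = 14307150 − 1790712 − 831402 + 284592 = 11969628.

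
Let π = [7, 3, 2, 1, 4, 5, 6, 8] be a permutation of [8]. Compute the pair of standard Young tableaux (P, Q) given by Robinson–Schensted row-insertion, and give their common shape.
P = [1, 4, 5, 6, 8] / [2] / [3] / [7];  Q = [1, 5, 6, 7, 8] / [2] / [3] / [4];  common shape = (5, 1, 1, 1)

Row-insert the values π_1, π_2, … into P one at a time, bumping the leftmost entry strictly greater than the inserted value down to the next row. The recording tableau Q records, in position (i, j), the step at which that cell was added to P.
  Insert 7 (step 1): P = [7];  Q = [1]
  Insert 3 (step 2): P = [3] / [7];  Q = [1] / [2]
  Insert 2 (step 3): P = [2] / [3] / [7];  Q = [1] / [2] / [3]
  Insert 1 (step 4): P = [1] / [2] / [3] / [7];  Q = [1] / [2] / [3] / [4]
  Insert 4 (step 5): P = [1, 4] / [2] / [3] / [7];  Q = [1, 5] / [2] / [3] / [4]
  Insert 5 (step 6): P = [1, 4, 5] / [2] / [3] / [7];  Q = [1, 5, 6] / [2] / [3] / [4]
  Insert 6 (step 7): P = [1, 4, 5, 6] / [2] / [3] / [7];  Q = [1, 5, 6, 7] / [2] / [3] / [4]
  Insert 8 (step 8): P = [1, 4, 5, 6, 8] / [2] / [3] / [7];  Q = [1, 5, 6, 7, 8] / [2] / [3] / [4]
Final shape: (5, 1, 1, 1).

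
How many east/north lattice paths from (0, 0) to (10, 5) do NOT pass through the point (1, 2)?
Number of paths = 2343

Total paths from (0, 0) to (10, 5): C(15, 10) = 3003. Paths through (1, 2): (paths (0, 0) → (1, 2)) × (paths (1, 2) → (10, 5)) = C(3, 1) · C(12, 9) = 3 · 220 = 660. Avoidance count = 3003 − 660 = 2343.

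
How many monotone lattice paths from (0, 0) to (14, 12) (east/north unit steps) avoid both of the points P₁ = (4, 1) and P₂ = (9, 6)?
Number of paths = 6163930

Inclusion–exclusion. Total paths: C(26, 14) = 9657700. Through P₁: C(5, 4)·C(21, 10) = 1763580. Through P₂: C(15, 9)·C(11, 5) = 2312310. Since P₁ is strictly southwest of P₂, a monotone path through both must visit P₁ then P₂; paths through both = C(5, 4)·C(10, 5)·C(11, 5) = 582120. Avoid both = 9657700 − 1763580 − 2312310 + 582120 = 6163930.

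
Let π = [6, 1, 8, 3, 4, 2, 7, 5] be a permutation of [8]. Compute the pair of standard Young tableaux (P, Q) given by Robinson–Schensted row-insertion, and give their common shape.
P = [1, 2, 4, 5] / [3, 7] / [6, 8];  Q = [1, 3, 5, 7] / [2, 4] / [6, 8];  common shape = (4, 2, 2)

Row-insert the values π_1, π_2, … into P one at a time, bumping the leftmost entry strictly greater than the inserted value down to the next row. The recording tableau Q records, in position (i, j), the step at which that cell was added to P.
  Insert 6 (step 1): P = [6];  Q = [1]
  Insert 1 (step 2): P = [1] / [6];  Q = [1] / [2]
  Insert 8 (step 3): P = [1, 8] / [6];  Q = [1, 3] / [2]
  Insert 3 (step 4): P = [1, 3] / [6, 8];  Q = [1, 3] / [2, 4]
  Insert 4 (step 5): P = [1, 3, 4] / [6, 8];  Q = [1, 3, 5] / [2, 4]
  Insert 2 (step 6): P = [1, 2, 4] / [3, 8] / [6];  Q = [1, 3, 5] / [2, 4] / [6]
  Insert 7 (step 7): P = [1, 2, 4, 7] / [3, 8] / [6];  Q = [1, 3, 5, 7] / [2, 4] / [6]
  Insert 5 (step 8): P = [1, 2, 4, 5] / [3, 7] / [6, 8];  Q = [1, 3, 5, 7] / [2, 4] / [6, 8]
Final shape: (4, 2, 2).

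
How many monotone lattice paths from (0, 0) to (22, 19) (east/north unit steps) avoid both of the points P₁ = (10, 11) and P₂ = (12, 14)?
Number of paths = 181821024060

Inclusion–exclusion. Total paths: C(41, 22) = 244662670200. Through P₁: C(21, 10)·C(20, 12) = 44431634520. Through P₂: C(26, 12)·C(15, 10) = 29002073100. Since P₁ is strictly southwest of P₂, a monotone path through both must visit P₁ then P₂; paths through both = C(21, 10)·C(5, 2)·C(15, 10) = 10592061480. Avoid both = 244662670200 − 44431634520 − 29002073100 + 10592061480 = 181821024060.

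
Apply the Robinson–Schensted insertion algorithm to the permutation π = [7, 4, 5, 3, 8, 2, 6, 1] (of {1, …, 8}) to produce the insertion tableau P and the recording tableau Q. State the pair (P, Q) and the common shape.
P = [1, 5, 6] / [2, 8] / [3] / [4] / [7];  Q = [1, 3, 5] / [2, 7] / [4] / [6] / [8];  common shape = (3, 2, 1, 1, 1)

Row-insert the values π_1, π_2, … into P one at a time, bumping the leftmost entry strictly greater than the inserted value down to the next row. The recording tableau Q records, in position (i, j), the step at which that cell was added to P.
  Insert 7 (step 1): P = [7];  Q = [1]
  Insert 4 (step 2): P = [4] / [7];  Q = [1] / [2]
  Insert 5 (step 3): P = [4, 5] / [7];  Q = [1, 3] / [2]
  Insert 3 (step 4): P = [3, 5] / [4] / [7];  Q = [1, 3] / [2] / [4]
  Insert 8 (step 5): P = [3, 5, 8] / [4] / [7];  Q = [1, 3, 5] / [2] / [4]
  Insert 2 (step 6): P = [2, 5, 8] / [3] / [4] / [7];  Q = [1, 3, 5] / [2] / [4] / [6]
  Insert 6 (step 7): P = [2, 5, 6] / [3, 8] / [4] / [7];  Q = [1, 3, 5] / [2, 7] / [4] / [6]
  Insert 1 (step 8): P = [1, 5, 6] / [2, 8] / [3] / [4] / [7];  Q = [1, 3, 5] / [2, 7] / [4] / [6] / [8]
Final shape: (3, 2, 1, 1, 1).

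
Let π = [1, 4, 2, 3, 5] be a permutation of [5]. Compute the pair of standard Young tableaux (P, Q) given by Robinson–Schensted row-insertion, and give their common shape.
P = [1, 2, 3, 5] / [4];  Q = [1, 2, 4, 5] / [3];  common shape = (4, 1)

Row-insert the values π_1, π_2, … into P one at a time, bumping the leftmost entry strictly greater than the inserted value down to the next row. The recording tableau Q records, in position (i, j), the step at which that cell was added to P.
  Insert 1 (step 1): P = [1];  Q = [1]
  Insert 4 (step 2): P = [1, 4];  Q = [1, 2]
  Insert 2 (step 3): P = [1, 2] / [4];  Q = [1, 2] / [3]
  Insert 3 (step 4): P = [1, 2, 3] / [4];  Q = [1, 2, 4] / [3]
  Insert 5 (step 5): P = [1, 2, 3, 5] / [4];  Q = [1, 2, 4, 5] / [3]
Final shape: (4, 1).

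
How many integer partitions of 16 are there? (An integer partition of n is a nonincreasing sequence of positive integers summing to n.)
p(16) = 231

Compute p(n) via the recurrence p(n, m) = p(n, m−1) + p(n−m, m), where p(n, m) counts partitions of n with all parts ≤ m and p(n) = p(n, n). The base cases are p(0, m) = 1 and p(n, 0) = 0 for n > 0. Filling the table yields p(16) = 231. (Euler's pentagonal recurrence is an alternative.)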